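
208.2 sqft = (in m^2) 19.34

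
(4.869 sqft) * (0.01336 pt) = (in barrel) 1.341e-05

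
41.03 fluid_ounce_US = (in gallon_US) 0.3205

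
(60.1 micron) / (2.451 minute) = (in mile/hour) 9.142e-07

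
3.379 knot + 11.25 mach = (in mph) 8573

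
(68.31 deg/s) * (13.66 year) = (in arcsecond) 1.059e+14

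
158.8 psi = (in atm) 10.81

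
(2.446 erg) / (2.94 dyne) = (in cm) 0.832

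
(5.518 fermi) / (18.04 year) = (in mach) 2.849e-26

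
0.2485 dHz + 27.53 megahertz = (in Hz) 2.753e+07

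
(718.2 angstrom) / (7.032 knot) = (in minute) 3.309e-10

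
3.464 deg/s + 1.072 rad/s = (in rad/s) 1.132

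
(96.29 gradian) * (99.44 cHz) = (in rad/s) 1.504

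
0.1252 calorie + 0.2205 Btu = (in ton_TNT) 5.573e-08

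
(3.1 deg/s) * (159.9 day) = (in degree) 4.283e+07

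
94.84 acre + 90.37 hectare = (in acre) 318.1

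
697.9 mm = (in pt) 1978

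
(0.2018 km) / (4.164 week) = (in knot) 0.0001558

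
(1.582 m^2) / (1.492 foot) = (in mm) 3479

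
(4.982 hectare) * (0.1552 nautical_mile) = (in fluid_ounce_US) 4.842e+11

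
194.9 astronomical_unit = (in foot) 9.566e+13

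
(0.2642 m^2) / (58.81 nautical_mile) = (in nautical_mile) 1.31e-09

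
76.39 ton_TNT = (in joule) 3.196e+11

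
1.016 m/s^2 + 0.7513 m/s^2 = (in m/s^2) 1.767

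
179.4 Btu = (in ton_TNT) 4.524e-05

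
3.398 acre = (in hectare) 1.375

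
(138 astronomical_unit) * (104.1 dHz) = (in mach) 6.312e+11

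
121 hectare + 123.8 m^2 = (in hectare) 121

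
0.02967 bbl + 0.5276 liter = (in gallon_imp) 1.154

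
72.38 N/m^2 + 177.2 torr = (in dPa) 2.37e+05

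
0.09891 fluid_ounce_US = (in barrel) 1.84e-05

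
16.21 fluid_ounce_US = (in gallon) 0.1266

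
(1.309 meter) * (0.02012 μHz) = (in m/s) 2.634e-08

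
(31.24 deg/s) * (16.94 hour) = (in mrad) 3.325e+07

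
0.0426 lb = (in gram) 19.32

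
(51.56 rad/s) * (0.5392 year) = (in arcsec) 1.808e+14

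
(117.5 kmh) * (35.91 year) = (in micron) 3.696e+16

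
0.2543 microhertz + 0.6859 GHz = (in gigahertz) 0.6859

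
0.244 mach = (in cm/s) 8308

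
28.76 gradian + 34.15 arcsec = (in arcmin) 1554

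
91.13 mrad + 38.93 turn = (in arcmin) 8.412e+05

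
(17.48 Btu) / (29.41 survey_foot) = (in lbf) 462.5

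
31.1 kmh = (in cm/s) 863.9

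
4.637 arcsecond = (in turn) 3.578e-06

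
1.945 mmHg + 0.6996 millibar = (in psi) 0.04776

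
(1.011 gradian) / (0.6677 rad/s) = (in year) 7.542e-10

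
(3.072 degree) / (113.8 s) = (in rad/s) 0.0004711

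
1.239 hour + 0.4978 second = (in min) 74.35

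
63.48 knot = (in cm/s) 3266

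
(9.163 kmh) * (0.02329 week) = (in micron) 3.585e+10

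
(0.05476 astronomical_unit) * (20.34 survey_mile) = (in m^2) 2.682e+14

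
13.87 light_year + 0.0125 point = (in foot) 4.305e+17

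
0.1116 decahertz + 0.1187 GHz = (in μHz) 1.187e+14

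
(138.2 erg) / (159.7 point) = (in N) 0.0002453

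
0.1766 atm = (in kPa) 17.89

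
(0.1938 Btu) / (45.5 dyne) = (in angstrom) 4.494e+15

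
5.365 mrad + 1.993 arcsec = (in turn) 0.0008554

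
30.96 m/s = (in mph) 69.26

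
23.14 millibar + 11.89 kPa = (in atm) 0.1402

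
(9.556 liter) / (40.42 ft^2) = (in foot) 0.008349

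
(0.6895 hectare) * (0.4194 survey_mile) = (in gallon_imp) 1.024e+09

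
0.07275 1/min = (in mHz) 1.212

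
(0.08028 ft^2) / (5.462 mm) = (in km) 0.001365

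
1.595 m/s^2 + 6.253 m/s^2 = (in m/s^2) 7.848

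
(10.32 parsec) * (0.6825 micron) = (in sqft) 2.339e+12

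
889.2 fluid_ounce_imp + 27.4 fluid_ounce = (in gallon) 6.888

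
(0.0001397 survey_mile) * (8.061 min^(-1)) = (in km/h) 0.1087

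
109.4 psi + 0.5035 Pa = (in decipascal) 7.543e+06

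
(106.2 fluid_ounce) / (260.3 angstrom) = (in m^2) 1.207e+05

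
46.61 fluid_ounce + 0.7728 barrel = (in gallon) 32.82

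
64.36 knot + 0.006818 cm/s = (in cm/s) 3311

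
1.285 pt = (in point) 1.285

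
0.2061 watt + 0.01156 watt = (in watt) 0.2177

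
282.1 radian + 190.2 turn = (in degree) 8.464e+04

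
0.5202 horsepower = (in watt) 387.9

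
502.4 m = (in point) 1.424e+06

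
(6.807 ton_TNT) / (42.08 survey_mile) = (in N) 4.206e+05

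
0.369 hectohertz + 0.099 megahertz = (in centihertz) 9.904e+06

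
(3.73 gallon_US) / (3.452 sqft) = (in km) 4.403e-05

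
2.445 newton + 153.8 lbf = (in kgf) 70.01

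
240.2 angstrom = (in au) 1.606e-19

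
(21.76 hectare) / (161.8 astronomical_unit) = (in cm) 8.99e-07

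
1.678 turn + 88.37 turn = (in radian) 565.8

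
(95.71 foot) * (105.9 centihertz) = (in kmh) 111.2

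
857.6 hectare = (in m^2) 8.576e+06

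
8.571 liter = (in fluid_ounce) 289.8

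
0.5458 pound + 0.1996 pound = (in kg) 0.3381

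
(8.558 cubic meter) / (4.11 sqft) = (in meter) 22.41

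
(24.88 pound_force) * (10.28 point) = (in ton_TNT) 9.593e-11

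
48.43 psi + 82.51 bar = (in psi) 1245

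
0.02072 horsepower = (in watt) 15.45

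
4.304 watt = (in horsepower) 0.005772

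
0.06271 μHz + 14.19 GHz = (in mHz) 1.419e+13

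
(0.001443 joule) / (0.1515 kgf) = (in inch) 0.03824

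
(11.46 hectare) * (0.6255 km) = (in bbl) 4.509e+08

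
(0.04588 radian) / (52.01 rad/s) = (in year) 2.797e-11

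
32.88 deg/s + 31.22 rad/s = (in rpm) 303.6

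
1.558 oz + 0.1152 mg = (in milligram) 4.417e+04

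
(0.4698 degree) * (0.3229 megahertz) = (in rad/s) 2648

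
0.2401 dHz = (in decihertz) 0.2401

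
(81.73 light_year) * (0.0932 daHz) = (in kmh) 2.594e+18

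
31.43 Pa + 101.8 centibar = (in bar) 1.018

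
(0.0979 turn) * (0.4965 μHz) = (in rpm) 2.916e-06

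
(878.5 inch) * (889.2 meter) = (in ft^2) 2.136e+05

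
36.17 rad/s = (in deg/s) 2072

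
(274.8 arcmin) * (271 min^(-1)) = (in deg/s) 20.69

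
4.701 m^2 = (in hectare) 0.0004701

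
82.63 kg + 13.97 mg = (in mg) 8.263e+07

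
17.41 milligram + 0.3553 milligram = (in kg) 1.777e-05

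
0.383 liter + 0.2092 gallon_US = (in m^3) 0.001175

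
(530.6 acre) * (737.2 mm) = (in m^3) 1.583e+06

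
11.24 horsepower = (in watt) 8382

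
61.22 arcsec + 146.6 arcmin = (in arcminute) 147.6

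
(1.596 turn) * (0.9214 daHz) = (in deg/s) 5294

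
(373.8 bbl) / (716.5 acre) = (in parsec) 6.642e-22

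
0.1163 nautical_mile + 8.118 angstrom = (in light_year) 2.277e-14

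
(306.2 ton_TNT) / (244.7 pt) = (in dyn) 1.484e+18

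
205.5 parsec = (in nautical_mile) 3.424e+15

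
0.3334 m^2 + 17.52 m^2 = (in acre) 0.004412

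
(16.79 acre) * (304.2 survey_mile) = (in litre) 3.326e+13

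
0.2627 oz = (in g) 7.447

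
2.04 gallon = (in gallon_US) 2.04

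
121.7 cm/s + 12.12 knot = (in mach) 0.02189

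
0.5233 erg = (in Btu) 4.96e-11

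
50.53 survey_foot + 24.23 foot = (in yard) 24.92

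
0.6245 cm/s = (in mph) 0.01397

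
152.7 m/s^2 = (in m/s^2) 152.7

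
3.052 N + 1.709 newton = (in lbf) 1.07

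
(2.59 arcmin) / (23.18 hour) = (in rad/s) 9.028e-09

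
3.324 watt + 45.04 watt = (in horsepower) 0.06486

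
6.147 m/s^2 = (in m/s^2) 6.147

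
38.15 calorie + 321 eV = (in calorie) 38.15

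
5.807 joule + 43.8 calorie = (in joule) 189.1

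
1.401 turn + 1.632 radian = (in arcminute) 3.587e+04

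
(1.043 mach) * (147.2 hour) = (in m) 1.882e+08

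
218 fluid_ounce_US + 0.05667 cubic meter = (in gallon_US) 16.67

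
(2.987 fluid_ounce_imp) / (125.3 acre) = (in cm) 1.674e-08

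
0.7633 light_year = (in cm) 7.221e+17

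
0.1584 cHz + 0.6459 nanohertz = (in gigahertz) 1.584e-12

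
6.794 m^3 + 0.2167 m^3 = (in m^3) 7.011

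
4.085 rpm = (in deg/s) 24.51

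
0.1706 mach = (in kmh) 209.1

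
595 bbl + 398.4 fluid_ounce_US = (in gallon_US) 2.499e+04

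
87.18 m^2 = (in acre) 0.02154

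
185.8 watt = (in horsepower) 0.2492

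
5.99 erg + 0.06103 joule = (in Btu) 5.785e-05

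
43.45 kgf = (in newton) 426.1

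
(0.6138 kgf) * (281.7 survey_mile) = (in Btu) 2586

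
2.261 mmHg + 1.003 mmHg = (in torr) 3.264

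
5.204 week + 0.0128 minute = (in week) 5.204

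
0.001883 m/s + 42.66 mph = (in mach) 0.05601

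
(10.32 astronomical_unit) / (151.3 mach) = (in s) 2.997e+07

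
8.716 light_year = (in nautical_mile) 4.452e+13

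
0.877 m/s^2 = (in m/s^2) 0.877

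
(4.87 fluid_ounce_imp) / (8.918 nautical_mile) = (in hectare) 8.378e-13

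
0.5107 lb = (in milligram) 2.316e+05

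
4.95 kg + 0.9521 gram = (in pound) 10.91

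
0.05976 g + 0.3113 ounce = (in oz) 0.3134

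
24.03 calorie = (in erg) 1.005e+09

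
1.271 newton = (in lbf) 0.2857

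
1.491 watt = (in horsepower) 0.001999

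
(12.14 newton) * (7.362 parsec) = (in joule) 2.758e+18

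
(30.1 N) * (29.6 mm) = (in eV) 5.561e+18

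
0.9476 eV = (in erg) 1.518e-12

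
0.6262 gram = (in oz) 0.02209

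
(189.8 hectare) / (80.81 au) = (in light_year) 1.66e-23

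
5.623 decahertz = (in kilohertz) 0.05623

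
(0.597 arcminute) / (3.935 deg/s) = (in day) 2.927e-08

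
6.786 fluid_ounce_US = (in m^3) 0.0002007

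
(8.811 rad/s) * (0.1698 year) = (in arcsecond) 9.732e+12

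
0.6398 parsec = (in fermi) 1.974e+31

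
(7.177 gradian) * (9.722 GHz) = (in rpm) 1.047e+10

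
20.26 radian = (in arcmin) 6.965e+04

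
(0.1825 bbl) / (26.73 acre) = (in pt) 0.0007603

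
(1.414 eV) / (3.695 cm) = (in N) 6.131e-18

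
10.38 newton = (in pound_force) 2.334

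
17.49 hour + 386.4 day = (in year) 1.061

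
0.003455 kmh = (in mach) 2.819e-06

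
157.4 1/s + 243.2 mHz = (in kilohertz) 0.1576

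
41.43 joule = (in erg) 4.143e+08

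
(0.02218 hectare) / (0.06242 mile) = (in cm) 220.8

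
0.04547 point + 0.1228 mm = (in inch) 0.005466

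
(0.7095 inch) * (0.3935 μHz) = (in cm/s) 7.091e-07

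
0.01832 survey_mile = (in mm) 2.948e+04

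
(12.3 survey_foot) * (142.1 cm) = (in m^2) 5.327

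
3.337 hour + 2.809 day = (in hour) 70.75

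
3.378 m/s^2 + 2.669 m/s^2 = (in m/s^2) 6.047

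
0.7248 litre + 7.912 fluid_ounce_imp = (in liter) 0.9496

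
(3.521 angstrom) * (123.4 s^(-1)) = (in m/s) 4.345e-08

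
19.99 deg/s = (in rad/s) 0.3489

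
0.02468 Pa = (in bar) 2.468e-07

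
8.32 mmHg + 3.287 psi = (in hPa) 237.7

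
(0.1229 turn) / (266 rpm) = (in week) 4.584e-08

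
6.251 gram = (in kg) 0.006251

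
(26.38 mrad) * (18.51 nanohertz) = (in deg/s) 2.798e-08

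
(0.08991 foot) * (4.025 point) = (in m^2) 3.891e-05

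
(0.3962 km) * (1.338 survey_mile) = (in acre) 210.8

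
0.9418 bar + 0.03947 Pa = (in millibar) 941.8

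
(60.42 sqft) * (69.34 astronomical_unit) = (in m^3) 5.823e+13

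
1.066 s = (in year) 3.38e-08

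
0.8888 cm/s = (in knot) 0.01728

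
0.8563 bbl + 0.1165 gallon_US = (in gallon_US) 36.08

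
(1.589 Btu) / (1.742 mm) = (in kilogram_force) 9.814e+04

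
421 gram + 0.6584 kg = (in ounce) 38.07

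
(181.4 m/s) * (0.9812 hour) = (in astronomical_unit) 4.283e-06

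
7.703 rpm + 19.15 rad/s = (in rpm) 190.6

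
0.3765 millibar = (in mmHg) 0.2824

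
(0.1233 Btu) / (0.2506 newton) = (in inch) 2.044e+04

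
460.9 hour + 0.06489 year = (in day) 42.89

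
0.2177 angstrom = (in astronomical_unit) 1.455e-22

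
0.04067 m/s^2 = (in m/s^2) 0.04067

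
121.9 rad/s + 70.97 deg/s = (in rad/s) 123.1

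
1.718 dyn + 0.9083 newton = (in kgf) 0.09262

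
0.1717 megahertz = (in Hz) 1.717e+05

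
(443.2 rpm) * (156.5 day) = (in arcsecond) 1.294e+14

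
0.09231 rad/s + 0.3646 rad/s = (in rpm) 4.363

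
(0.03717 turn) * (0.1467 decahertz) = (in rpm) 3.272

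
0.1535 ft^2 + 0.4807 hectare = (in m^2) 4807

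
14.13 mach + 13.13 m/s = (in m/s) 4824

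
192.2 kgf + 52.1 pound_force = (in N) 2117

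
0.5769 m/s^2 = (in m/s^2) 0.5769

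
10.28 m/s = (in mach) 0.03019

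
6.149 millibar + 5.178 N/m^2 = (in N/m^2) 620.1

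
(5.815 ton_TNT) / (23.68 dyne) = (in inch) 4.045e+15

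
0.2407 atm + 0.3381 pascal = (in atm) 0.2407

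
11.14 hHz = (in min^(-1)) 6.684e+04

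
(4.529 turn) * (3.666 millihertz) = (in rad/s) 0.1043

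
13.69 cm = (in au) 9.151e-13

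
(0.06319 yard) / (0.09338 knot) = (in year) 3.814e-08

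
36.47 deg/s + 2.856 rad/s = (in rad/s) 3.493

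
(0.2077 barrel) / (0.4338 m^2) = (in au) 5.088e-13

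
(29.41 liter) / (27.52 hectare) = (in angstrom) 1069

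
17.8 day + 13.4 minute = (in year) 0.04879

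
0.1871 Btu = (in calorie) 47.18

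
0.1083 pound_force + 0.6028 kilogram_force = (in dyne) 6.393e+05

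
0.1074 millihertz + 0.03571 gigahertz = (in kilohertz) 3.571e+04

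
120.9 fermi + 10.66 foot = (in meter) 3.249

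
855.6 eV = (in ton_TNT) 3.276e-26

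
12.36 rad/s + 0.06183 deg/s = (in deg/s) 708.2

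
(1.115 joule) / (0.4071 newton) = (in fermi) 2.739e+15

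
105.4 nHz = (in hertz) 1.054e-07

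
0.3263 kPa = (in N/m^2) 326.3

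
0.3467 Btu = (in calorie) 87.43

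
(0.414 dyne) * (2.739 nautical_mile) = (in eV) 1.311e+17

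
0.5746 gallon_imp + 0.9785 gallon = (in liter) 6.316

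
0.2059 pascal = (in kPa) 0.0002059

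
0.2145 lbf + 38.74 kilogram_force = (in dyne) 3.809e+07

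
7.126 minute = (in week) 0.0007069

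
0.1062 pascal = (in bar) 1.062e-06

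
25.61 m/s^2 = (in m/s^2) 25.61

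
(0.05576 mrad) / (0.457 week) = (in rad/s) 2.017e-10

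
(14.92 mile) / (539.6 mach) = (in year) 4.144e-09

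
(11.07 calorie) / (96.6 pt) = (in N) 1359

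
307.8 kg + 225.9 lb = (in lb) 904.5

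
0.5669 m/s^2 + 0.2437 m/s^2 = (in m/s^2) 0.8106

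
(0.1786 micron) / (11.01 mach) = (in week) 7.877e-17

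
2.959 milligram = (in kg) 2.959e-06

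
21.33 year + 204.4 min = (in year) 21.33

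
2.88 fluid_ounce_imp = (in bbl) 0.0005147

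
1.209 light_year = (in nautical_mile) 6.176e+12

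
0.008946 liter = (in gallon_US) 0.002363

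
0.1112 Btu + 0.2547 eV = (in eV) 7.323e+20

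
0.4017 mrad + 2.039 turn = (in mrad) 1.281e+04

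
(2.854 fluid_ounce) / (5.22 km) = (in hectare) 1.617e-12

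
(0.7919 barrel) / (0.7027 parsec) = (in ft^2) 6.25e-17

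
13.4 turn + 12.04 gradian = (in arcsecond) 1.741e+07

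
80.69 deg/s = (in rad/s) 1.408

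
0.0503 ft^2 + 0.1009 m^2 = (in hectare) 1.056e-05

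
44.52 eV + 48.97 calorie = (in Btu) 0.1942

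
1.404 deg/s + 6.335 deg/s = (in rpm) 1.29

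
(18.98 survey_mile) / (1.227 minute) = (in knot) 806.5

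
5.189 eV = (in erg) 8.314e-12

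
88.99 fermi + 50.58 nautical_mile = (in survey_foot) 3.073e+05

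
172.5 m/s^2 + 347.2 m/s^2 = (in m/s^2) 519.7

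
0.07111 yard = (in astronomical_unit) 4.347e-13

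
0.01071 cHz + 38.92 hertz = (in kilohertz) 0.03892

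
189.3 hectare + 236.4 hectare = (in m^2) 4.257e+06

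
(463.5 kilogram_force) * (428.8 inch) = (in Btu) 46.92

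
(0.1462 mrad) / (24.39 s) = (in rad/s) 5.994e-06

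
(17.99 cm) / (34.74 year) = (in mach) 4.823e-13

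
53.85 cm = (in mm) 538.5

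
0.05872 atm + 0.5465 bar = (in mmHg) 454.5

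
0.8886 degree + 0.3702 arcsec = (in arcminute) 53.32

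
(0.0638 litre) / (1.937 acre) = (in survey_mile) 5.057e-12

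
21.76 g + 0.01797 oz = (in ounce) 0.7855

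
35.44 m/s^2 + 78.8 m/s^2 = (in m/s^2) 114.2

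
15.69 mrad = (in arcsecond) 3236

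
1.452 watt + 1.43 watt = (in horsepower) 0.003865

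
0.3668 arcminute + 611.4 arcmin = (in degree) 10.2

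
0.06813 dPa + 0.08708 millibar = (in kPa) 0.008715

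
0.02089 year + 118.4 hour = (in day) 12.56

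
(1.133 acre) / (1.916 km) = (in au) 1.6e-11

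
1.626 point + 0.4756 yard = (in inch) 17.14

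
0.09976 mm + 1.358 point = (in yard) 0.000633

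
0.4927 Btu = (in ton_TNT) 1.242e-07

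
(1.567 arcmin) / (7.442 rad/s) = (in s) 6.125e-05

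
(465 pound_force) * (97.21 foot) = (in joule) 6.129e+04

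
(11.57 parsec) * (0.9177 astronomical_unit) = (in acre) 1.211e+25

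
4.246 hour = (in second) 1.529e+04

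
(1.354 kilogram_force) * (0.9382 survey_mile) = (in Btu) 19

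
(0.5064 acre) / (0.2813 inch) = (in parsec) 9.295e-12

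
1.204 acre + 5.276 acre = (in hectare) 2.622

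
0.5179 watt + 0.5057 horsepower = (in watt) 377.6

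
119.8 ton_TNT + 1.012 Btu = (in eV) 3.129e+30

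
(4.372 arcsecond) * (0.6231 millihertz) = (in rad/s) 1.321e-08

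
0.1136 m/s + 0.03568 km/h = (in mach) 0.0003627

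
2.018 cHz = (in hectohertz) 0.0002018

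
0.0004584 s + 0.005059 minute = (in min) 0.005067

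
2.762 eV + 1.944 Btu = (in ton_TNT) 4.902e-07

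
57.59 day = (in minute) 8.293e+04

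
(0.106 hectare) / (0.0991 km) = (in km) 0.0107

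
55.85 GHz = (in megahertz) 5.585e+04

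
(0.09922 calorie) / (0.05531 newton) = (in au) 5.017e-11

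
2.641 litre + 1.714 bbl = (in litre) 275.1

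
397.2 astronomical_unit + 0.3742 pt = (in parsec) 0.001926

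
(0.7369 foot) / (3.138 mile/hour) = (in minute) 0.002669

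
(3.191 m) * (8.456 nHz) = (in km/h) 9.714e-08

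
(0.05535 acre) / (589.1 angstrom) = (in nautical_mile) 2.053e+06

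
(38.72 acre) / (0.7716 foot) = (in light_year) 7.042e-11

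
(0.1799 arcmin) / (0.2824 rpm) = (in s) 0.00177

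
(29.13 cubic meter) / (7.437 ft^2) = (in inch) 1660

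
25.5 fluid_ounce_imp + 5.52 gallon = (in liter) 21.62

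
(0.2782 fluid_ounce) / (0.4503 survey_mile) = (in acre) 2.805e-12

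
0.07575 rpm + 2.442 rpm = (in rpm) 2.518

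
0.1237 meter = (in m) 0.1237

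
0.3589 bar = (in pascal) 3.589e+04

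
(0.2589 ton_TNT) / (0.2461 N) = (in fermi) 4.402e+24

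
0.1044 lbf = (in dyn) 4.644e+04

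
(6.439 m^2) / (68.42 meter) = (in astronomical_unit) 6.291e-13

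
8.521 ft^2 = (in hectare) 7.916e-05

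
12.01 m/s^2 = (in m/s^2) 12.01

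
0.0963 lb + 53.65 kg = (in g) 5.369e+04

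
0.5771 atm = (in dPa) 5.847e+05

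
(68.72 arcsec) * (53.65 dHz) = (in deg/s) 0.1024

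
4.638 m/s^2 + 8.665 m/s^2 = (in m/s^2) 13.3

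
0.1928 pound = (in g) 87.45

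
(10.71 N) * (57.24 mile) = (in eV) 6.158e+24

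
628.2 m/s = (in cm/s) 6.282e+04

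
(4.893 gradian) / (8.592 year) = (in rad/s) 2.837e-10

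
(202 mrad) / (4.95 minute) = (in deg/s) 0.03897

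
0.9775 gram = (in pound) 0.002155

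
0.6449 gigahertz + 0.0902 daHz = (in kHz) 6.449e+05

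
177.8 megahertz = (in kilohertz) 1.778e+05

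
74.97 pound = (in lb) 74.97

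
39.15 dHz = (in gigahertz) 3.915e-09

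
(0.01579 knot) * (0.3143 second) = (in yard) 0.002792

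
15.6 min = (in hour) 0.26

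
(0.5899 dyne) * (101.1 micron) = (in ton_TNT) 1.425e-19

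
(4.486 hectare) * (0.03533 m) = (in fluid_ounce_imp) 5.578e+07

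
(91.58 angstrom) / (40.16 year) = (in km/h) 2.603e-17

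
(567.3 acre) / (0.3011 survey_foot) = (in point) 7.091e+10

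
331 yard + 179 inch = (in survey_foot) 1008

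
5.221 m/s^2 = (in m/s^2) 5.221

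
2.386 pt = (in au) 5.627e-15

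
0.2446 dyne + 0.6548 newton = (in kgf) 0.06677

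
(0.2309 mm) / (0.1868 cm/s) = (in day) 1.431e-06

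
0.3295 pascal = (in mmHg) 0.002471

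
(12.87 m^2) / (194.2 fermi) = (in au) 443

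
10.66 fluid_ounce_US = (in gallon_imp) 0.06935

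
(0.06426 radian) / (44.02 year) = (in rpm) 4.42e-10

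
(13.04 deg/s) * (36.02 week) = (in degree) 2.841e+08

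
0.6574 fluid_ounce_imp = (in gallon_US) 0.004934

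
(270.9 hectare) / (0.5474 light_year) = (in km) 5.231e-13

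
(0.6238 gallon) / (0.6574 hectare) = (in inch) 1.414e-05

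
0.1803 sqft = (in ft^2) 0.1803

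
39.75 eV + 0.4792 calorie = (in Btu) 0.0019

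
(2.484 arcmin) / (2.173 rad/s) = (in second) 0.0003325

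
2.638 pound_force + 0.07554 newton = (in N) 11.81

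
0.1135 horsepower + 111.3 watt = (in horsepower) 0.2628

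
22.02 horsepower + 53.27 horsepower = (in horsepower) 75.29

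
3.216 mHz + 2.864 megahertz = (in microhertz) 2.864e+12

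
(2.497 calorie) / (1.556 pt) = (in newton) 1.903e+04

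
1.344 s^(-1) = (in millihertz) 1344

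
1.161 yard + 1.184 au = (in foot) 5.811e+11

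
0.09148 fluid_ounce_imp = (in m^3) 2.599e-06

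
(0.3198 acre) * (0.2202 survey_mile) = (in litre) 4.586e+08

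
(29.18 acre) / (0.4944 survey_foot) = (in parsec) 2.54e-11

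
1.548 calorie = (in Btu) 0.006139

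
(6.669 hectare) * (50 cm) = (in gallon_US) 8.809e+06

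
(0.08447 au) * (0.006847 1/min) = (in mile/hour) 3.226e+06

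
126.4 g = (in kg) 0.1264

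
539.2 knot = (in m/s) 277.4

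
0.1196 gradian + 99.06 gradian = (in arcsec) 3.213e+05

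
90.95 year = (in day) 3.32e+04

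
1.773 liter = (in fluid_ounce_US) 59.95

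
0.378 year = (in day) 138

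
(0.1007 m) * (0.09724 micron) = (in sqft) 1.054e-07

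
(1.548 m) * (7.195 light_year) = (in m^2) 1.054e+17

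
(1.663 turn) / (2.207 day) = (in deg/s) 0.00314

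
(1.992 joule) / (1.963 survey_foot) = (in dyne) 3.329e+05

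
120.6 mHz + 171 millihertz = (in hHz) 0.002916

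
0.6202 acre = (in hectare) 0.251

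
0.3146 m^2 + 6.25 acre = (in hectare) 2.529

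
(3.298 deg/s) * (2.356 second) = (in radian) 0.1356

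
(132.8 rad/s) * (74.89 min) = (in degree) 3.419e+07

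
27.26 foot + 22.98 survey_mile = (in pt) 1.049e+08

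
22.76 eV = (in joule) 3.647e-18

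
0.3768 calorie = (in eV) 9.84e+18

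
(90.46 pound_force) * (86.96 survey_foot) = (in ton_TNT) 2.549e-06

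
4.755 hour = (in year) 0.0005428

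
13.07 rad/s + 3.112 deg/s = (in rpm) 125.3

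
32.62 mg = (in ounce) 0.001151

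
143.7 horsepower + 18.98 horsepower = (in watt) 1.213e+05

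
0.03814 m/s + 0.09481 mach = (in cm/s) 3232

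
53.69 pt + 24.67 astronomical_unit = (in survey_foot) 1.211e+13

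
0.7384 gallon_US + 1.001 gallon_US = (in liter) 6.584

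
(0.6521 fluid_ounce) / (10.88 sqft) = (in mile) 1.186e-08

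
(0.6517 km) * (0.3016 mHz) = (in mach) 0.0005772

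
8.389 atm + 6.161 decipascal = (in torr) 6376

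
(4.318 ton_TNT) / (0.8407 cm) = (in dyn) 2.149e+17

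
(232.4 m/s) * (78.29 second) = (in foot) 5.969e+04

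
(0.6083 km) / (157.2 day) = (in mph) 0.0001002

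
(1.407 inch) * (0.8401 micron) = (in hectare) 3.002e-12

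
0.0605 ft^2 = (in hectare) 5.621e-07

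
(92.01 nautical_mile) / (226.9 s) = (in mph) 1680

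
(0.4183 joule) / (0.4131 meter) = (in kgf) 0.1033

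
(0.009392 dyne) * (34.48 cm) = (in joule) 3.238e-08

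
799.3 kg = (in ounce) 2.819e+04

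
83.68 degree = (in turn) 0.2324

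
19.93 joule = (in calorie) 4.763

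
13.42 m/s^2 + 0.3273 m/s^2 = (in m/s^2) 13.75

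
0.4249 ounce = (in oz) 0.4249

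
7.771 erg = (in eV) 4.85e+12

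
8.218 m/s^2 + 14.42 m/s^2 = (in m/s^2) 22.64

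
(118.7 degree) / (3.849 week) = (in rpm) 8.498e-06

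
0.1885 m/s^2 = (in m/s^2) 0.1885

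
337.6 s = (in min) 5.627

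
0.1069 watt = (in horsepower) 0.0001434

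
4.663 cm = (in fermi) 4.663e+13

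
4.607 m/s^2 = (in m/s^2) 4.607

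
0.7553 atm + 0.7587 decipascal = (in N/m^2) 7.653e+04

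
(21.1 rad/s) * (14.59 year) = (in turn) 1.545e+09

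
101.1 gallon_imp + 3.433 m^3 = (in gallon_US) 1028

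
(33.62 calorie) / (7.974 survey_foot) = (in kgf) 5.902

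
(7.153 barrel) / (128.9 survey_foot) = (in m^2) 0.02895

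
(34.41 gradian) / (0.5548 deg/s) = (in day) 0.0006461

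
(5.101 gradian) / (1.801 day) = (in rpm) 4.917e-06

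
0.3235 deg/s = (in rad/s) 0.005646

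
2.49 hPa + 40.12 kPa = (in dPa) 4.037e+05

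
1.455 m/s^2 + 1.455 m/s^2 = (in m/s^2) 2.91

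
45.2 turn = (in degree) 1.627e+04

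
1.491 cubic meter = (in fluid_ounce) 5.042e+04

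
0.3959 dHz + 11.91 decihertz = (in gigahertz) 1.231e-09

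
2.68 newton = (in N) 2.68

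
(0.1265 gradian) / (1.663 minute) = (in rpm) 0.0001902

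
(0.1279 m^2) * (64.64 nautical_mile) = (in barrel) 9.631e+04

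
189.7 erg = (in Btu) 1.798e-08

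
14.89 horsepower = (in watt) 1.11e+04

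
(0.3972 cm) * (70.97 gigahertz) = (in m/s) 2.819e+08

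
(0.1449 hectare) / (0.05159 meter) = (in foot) 9.215e+04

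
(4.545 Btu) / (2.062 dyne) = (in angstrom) 2.326e+18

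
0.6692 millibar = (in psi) 0.009706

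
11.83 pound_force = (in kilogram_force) 5.366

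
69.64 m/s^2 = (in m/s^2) 69.64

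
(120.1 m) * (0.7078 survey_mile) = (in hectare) 13.68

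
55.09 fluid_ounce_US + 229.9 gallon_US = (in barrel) 5.484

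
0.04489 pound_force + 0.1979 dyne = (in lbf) 0.04489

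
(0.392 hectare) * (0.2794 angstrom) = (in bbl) 6.889e-07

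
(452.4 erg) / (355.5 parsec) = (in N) 4.124e-24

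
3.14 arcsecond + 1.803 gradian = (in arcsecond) 5845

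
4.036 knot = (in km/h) 7.475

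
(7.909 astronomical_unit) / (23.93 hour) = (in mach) 4.034e+04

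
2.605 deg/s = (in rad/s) 0.04547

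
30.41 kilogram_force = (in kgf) 30.41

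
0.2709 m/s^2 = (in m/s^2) 0.2709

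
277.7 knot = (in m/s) 142.9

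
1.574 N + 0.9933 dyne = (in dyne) 1.574e+05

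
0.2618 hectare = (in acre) 0.6469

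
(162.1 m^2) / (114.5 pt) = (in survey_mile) 2.494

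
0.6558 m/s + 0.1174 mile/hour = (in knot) 1.377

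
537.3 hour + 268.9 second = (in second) 1.935e+06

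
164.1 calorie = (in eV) 4.285e+21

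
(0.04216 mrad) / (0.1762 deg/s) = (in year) 4.347e-10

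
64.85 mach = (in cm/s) 2.208e+06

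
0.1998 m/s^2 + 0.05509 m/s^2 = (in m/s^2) 0.2549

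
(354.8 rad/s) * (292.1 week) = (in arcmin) 2.155e+14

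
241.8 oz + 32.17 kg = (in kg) 39.02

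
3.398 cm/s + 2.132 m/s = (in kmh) 7.798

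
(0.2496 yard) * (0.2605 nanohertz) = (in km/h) 2.14e-10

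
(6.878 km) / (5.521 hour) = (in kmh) 1.246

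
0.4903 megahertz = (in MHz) 0.4903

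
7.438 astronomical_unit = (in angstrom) 1.113e+22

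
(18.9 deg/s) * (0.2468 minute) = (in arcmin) 1.679e+04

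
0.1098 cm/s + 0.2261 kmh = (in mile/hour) 0.1429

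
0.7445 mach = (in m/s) 253.5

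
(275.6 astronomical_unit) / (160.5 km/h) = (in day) 1.07e+07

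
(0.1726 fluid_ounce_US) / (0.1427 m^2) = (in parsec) 1.159e-21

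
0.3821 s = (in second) 0.3821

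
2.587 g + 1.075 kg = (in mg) 1.078e+06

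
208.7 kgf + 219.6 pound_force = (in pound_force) 679.7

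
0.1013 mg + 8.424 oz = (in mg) 2.388e+05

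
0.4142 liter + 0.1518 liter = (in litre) 0.566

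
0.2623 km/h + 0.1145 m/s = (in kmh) 0.6745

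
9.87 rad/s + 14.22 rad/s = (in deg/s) 1380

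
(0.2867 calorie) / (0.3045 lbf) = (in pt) 2510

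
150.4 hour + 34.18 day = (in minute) 5.824e+04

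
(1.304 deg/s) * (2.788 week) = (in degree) 2.199e+06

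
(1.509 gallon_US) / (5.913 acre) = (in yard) 2.611e-07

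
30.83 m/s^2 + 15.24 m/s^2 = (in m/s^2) 46.07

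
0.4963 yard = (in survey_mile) 0.000282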